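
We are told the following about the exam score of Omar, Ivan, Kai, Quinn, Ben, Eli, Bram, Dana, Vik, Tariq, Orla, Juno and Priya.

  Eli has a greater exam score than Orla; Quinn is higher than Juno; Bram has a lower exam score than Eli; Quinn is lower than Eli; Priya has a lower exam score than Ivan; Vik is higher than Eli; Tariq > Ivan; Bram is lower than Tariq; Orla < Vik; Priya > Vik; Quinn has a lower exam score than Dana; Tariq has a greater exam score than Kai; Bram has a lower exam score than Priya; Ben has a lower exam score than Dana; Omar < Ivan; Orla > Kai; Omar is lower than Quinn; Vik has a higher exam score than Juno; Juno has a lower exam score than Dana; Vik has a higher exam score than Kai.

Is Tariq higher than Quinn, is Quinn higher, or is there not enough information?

Link the given pairs in sequence: Quinn < Eli; Eli < Vik; Vik < Priya; Priya < Ivan; Ivan < Tariq.
Together: Quinn < Eli < Vik < Priya < Ivan < Tariq.
So Tariq is higher.

Tariq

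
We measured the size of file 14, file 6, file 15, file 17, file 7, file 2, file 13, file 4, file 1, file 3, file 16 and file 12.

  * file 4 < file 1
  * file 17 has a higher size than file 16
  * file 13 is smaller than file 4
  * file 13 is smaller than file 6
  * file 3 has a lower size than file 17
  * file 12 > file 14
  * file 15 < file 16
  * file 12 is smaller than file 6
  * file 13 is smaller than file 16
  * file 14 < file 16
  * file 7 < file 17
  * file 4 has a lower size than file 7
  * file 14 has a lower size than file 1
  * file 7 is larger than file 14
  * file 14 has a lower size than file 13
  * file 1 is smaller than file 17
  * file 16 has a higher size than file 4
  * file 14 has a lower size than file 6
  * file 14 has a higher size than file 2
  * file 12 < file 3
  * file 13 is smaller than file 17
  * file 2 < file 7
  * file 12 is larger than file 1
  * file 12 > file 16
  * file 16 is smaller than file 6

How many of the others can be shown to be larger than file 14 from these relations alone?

9

Directly above file 14: file 13, file 16, file 1, file 12, file 6, file 7.
One step further: file 4, file 3, file 17 (9 so far).
No other element is forced above file 14 by the given relations, so the count is 9.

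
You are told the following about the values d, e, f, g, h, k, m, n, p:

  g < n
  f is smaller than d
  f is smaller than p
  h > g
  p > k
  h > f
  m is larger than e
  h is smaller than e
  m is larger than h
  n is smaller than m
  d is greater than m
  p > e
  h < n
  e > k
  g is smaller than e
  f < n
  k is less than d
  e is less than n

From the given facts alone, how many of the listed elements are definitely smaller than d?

The elements the relations force below d are g, k, f, h, e, n, m — no chain reaches any other.
That is 7.

7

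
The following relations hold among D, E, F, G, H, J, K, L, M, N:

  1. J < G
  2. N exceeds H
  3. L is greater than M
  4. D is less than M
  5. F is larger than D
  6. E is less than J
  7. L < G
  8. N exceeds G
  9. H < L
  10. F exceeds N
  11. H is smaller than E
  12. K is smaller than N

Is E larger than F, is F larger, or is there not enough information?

Chaining the given relations: E < J < G < N < F.
So F is larger.

F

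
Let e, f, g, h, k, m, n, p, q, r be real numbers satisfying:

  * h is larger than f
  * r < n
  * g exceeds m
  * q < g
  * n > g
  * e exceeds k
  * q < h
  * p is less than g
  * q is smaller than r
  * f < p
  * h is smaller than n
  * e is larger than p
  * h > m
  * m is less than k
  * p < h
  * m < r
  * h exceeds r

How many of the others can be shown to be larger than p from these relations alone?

4

Directly above p: g, h, e.
One step further: n (4 so far).
No other element is forced above p by the given relations, so the count is 4.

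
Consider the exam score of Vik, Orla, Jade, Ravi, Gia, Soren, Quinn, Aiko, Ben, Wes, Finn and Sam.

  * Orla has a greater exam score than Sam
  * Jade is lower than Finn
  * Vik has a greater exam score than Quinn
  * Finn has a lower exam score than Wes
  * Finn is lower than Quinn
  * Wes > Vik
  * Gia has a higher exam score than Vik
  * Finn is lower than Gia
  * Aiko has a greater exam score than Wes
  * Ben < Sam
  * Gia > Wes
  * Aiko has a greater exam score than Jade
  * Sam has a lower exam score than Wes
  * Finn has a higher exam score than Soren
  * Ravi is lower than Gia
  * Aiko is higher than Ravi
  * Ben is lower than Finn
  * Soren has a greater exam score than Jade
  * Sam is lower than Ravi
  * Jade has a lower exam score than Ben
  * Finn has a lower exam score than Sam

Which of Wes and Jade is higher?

Wes

The relevant relations are Jade < Ben; Ben < Finn; Finn < Quinn; Quinn < Vik; Vik < Wes.
Chaining these gives Jade < Ben < Finn < Quinn < Vik < Wes.
So Jade < Wes; Wes is the higher of the two.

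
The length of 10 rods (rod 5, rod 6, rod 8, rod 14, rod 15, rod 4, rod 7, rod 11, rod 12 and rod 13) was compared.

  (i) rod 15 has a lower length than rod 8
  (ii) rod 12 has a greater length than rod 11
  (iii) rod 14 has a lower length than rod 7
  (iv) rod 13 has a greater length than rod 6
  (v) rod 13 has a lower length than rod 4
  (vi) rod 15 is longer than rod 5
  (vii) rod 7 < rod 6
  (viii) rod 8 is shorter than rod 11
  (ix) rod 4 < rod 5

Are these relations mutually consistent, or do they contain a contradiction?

Every relation is compatible with rod 14 < rod 7 < rod 6 < rod 13 < rod 4 < rod 5 < rod 15 < rod 8 < rod 11 < rod 12; the set is consistent.

consistent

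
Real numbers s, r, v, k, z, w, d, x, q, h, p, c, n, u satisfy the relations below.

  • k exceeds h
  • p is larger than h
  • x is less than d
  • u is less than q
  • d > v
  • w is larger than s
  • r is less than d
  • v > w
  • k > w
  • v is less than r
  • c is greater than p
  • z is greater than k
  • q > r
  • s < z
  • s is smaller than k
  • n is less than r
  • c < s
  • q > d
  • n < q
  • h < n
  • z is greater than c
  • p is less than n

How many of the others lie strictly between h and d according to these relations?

Chaining upward from h reaches: p, c, n, s, w, k, v, r, z, q.
Chaining downward from d reaches: p, x, c, n, s, w, v, r.
Strictly between h and d are those in both lists: p, c, n, s, w, v, r — 7 elements.

7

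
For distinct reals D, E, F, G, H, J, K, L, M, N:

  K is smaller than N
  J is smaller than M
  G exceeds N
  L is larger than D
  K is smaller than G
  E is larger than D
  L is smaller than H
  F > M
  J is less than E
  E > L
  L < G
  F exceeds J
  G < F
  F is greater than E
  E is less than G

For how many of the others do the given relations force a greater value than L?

4

The elements the relations force above L are E, G, F, H — no chain reaches any other.
That is 4.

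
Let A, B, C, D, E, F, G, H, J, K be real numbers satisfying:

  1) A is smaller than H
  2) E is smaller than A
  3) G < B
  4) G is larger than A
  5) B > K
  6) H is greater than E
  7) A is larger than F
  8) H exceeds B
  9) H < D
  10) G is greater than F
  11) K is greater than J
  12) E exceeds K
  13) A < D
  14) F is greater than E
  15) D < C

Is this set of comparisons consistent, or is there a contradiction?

consistent

The single ordering J < K < E < F < A < G < B < H < D < C satisfies every listed relation, so no contradiction arises.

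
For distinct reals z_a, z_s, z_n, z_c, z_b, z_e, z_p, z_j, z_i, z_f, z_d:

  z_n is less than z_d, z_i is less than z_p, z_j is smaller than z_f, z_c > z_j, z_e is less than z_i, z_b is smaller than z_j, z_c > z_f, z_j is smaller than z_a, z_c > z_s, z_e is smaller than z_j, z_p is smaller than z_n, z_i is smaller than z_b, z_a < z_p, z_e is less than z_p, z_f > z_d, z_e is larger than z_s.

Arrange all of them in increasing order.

z_s < z_e < z_i < z_b < z_j < z_a < z_p < z_n < z_d < z_f < z_c

The consecutive links are each given: z_s < z_e; z_e < z_i; z_i < z_b; z_b < z_j; z_j < z_a; z_a < z_p; z_p < z_n; z_n < z_d; z_d < z_f; z_f < z_c.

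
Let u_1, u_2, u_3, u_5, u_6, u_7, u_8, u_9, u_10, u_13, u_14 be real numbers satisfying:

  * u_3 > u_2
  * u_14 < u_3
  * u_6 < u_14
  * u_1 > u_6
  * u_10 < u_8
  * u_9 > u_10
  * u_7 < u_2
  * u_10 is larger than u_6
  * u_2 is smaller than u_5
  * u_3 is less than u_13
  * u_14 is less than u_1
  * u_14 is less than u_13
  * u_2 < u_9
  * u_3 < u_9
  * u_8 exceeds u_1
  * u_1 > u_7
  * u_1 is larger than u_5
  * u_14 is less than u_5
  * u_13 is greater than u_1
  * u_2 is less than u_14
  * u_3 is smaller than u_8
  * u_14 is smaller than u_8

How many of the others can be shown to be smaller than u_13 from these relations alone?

7

The elements the relations force below u_13 are u_7, u_6, u_2, u_14, u_3, u_5, u_1 — no chain reaches any other.
That is 7.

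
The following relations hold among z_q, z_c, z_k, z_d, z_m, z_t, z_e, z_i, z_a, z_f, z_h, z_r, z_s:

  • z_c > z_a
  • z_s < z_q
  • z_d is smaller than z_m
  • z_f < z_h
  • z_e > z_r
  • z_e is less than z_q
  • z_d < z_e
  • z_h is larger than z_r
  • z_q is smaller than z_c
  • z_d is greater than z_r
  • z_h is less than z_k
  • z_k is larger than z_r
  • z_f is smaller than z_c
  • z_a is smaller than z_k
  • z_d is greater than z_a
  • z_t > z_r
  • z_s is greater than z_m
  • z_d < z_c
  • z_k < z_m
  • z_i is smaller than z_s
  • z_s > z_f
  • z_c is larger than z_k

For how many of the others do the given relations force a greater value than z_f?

From z_f the given relations immediately reach z_h, z_s, z_c.
From those, z_k, z_q — 5 in total.
From those, z_m — 6 in total.
No other element is forced above z_f by the given relations, so the count is 6.

6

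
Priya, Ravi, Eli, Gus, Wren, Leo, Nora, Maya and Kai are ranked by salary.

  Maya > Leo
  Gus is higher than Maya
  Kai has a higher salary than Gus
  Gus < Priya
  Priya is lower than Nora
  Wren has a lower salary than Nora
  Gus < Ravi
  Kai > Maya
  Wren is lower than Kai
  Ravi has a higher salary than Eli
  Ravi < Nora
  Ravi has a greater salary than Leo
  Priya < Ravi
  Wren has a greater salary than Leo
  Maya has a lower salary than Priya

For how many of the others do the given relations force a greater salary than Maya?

The elements the relations force above Maya are Gus, Priya, Ravi, Nora, Kai — no chain reaches any other.
That is 5.

5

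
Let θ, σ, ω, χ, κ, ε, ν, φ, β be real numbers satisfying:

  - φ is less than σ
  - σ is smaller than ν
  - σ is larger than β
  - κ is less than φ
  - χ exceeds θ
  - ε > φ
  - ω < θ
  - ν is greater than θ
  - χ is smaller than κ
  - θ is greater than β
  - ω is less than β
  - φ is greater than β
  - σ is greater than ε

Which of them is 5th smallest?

Piecing the relations together gives one ordering: ω < β < θ < χ < κ < φ < ε < σ < ν.
Counting 5 from the smallest end gives κ.

κ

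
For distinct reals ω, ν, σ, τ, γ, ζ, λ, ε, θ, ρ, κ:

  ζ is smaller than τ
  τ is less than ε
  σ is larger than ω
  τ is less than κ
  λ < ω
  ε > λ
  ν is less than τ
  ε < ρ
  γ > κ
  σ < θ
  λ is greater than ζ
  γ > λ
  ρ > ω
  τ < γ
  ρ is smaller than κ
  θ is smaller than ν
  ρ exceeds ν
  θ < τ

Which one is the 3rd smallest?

The consecutive relations fix a unique order: ζ < λ < ω < σ < θ < ν < τ < ε < ρ < κ < γ.
The 3rd smallest is ω.

ω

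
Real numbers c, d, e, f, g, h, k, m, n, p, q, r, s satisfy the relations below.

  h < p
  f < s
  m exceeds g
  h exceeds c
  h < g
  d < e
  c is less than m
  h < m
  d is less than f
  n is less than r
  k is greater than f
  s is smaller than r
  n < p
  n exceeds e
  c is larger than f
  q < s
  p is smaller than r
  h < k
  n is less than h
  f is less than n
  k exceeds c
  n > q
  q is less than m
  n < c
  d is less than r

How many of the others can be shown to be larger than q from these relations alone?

9

From q the given relations immediately reach n, s, m.
From those, c, h, p, r — 7 in total.
From those, g, k — 9 in total.
No other element is forced above q by the given relations, so the count is 9.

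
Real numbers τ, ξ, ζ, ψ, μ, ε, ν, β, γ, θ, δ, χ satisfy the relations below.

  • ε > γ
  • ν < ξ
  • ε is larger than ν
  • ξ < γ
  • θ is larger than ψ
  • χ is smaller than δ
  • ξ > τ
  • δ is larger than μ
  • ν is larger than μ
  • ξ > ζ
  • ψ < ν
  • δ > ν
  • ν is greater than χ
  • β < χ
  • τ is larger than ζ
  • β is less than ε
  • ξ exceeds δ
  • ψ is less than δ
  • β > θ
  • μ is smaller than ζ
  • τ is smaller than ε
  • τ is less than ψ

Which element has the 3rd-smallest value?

Chaining the given pairs: μ < ζ < τ < ψ < θ < β < χ < ν < δ < ξ < γ < ε.
Counting 3 from the smallest end gives τ.

τ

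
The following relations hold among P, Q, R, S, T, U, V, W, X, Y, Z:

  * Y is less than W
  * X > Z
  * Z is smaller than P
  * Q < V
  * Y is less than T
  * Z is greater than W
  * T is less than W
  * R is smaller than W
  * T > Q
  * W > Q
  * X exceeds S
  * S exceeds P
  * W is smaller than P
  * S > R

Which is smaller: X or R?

R

Link the given pairs in sequence: R < W; W < Z; Z < P; P < S; S < X.
Chaining these gives R < W < Z < P < S < X.
So R < X; R is the smaller of the two.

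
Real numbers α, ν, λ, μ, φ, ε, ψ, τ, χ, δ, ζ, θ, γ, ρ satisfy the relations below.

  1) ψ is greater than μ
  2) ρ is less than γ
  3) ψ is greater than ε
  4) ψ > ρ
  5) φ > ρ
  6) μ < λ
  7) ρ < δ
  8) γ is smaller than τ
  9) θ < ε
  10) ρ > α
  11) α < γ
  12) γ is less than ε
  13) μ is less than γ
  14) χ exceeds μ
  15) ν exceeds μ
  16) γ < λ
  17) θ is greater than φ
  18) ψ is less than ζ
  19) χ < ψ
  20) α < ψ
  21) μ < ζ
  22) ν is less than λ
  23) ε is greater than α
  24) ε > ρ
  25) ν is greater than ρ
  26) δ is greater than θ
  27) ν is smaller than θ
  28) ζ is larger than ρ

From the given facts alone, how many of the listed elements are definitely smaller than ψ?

9

Directly below ψ: α, ρ, μ, ε, χ.
One step further: θ, γ (7 so far).
One step further: φ, ν (9 so far).
No other element is forced below ψ by the given relations, so the count is 9.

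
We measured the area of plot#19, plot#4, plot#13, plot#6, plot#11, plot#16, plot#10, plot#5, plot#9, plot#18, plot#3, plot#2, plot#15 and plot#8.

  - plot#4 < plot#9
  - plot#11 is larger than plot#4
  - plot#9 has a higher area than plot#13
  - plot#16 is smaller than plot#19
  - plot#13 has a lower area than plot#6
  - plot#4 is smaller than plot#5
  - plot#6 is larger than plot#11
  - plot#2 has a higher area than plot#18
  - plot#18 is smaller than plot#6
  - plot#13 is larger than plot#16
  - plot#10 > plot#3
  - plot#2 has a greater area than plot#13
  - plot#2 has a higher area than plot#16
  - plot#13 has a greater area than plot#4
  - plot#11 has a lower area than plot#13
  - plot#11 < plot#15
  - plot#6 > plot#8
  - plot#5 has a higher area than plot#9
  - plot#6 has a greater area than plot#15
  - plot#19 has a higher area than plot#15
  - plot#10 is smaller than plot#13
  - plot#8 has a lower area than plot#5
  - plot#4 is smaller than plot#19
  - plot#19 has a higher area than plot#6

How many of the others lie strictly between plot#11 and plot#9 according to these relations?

1

The relations place plot#11 below plot#9. An element lies strictly between them when it is forced above plot#11 and also forced below plot#9.
Above plot#11: {plot#15, plot#13, plot#5, plot#2, plot#6, plot#19}. Below plot#9: {plot#4, plot#3, plot#16, plot#10, plot#13}.
Intersection: {plot#13} — 1.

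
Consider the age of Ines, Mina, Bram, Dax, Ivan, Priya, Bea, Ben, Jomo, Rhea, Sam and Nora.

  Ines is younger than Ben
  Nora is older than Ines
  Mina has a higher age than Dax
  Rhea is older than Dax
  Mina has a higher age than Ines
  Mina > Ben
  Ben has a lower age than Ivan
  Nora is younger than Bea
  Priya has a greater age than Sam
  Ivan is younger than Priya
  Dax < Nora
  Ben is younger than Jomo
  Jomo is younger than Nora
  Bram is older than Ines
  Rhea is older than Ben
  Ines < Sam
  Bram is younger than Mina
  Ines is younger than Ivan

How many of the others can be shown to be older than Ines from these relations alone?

10

The elements the relations force above Ines are Ben, Sam, Ivan, Bram, Priya, Jomo, Rhea, Mina, Nora, Bea — no chain reaches any other.
That is 10.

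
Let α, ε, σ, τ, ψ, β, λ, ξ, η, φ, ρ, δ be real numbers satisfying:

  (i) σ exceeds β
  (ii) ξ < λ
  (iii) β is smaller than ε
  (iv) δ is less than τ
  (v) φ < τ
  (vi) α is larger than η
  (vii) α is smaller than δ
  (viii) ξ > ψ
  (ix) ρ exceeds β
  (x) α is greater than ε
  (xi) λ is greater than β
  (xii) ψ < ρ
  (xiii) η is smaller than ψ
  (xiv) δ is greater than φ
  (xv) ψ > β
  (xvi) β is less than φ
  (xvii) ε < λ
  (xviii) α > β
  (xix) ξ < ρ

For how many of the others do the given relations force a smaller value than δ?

Directly below δ: φ, α.
One step further: β, ε, η (5 so far).
No other element is forced below δ by the given relations, so the count is 5.

5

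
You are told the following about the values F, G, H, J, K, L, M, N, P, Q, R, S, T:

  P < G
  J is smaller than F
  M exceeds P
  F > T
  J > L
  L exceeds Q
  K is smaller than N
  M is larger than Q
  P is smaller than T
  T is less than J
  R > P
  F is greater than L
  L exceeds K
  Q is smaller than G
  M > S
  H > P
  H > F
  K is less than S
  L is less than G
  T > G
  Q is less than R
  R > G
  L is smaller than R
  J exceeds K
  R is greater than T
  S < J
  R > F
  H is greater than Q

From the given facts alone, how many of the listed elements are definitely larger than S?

5

Directly above S: M, J.
One step further: F (3 so far).
One step further: H, R (5 so far).
No other element is forced above S by the given relations, so the count is 5.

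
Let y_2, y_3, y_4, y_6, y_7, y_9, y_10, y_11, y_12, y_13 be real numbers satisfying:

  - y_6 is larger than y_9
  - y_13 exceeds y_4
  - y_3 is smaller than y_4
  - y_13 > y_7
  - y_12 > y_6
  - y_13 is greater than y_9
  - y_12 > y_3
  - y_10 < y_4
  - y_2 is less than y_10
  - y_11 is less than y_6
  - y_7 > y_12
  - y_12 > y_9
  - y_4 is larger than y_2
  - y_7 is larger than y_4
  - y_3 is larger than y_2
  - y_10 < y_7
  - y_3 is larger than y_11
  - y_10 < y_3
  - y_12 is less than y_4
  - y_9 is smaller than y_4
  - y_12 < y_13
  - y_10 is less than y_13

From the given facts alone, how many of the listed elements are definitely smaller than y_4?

From y_4 the given relations immediately reach y_9, y_2, y_10, y_3, y_12.
From those, y_11, y_6 — 7 in total.
No other element is forced below y_4 by the given relations, so the count is 7.

7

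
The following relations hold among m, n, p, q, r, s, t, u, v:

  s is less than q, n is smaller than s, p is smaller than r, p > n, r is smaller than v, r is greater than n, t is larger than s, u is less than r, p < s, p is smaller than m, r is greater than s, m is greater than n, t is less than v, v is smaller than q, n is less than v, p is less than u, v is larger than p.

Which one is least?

n

p is not least since n < p; s is not least since p < s; t is not least since s < t; u is not least since p < u; r is not least since p < r; v is not least since n < v; m is not least since n < m; q is not least since v < q.
Only n has nothing below it, so n is the least.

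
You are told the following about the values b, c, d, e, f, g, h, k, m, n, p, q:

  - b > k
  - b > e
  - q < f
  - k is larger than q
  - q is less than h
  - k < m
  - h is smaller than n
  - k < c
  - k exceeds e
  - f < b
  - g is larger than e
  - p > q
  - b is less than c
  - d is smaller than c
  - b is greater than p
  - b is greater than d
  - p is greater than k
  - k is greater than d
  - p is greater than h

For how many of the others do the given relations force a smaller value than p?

The elements the relations force below p are q, h, e, d, k — no chain reaches any other.
That is 5.

5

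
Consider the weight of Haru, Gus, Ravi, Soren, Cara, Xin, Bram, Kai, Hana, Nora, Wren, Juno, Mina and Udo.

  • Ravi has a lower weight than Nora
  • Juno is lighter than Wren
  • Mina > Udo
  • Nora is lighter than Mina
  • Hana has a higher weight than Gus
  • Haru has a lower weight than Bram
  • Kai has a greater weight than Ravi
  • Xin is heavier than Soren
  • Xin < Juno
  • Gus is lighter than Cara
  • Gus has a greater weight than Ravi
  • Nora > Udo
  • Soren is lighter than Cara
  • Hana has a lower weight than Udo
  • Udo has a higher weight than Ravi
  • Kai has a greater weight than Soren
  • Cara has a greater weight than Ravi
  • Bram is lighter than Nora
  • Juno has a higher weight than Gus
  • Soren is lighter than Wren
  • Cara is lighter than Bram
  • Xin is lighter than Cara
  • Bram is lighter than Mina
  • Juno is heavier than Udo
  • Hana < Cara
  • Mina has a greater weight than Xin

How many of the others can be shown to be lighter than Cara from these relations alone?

The elements the relations force below Cara are Ravi, Gus, Hana, Soren, Xin — no chain reaches any other.
That is 5.

5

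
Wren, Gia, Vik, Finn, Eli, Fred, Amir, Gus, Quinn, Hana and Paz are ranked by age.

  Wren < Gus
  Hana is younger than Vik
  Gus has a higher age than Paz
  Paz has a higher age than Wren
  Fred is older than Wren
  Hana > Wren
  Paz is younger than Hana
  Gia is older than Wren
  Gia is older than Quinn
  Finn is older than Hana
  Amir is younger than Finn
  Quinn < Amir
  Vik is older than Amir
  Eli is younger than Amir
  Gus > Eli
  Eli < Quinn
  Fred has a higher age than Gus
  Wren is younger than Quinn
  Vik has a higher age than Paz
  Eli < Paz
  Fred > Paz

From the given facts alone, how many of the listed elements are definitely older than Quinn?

Directly above Quinn: Amir, Gia.
One step further: Vik, Finn (4 so far).
No other element is forced above Quinn by the given relations, so the count is 4.

4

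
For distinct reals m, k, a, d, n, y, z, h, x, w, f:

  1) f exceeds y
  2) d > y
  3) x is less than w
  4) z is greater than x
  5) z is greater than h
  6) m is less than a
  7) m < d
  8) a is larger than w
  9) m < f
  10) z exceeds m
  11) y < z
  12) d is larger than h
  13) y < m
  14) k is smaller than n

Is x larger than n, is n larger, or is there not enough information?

undetermined

Following every chain through x: above x we get w, a, z.
n is not reached, and no chain runs the other way from n to x.
So the given relations leave the order of x and n undetermined.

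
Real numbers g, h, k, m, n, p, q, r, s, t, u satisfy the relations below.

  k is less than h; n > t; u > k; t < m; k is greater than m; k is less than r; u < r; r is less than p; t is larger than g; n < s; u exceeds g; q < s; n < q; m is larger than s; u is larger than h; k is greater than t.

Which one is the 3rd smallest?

n

The consecutive relations fix a unique order: g < t < n < q < s < m < k < h < u < r < p.
Counting 3 from the smallest end gives n.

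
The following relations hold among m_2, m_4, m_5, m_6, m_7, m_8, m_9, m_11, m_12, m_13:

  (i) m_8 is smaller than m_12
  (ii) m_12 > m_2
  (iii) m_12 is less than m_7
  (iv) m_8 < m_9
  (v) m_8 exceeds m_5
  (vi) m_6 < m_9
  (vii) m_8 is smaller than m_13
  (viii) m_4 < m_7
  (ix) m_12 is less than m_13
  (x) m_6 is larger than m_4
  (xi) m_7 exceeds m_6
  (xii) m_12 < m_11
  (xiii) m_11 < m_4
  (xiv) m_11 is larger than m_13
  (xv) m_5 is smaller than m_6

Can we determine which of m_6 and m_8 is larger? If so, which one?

m_6

m_8 < m_12 and m_12 < m_13 give m_8 < m_13.
With m_13 < m_11: m_8 < m_12 < m_13 < m_11.
Then m_11 < m_4 extends the chain to m_4.
Then m_4 < m_6 extends the chain to m_6.
So m_6 is larger.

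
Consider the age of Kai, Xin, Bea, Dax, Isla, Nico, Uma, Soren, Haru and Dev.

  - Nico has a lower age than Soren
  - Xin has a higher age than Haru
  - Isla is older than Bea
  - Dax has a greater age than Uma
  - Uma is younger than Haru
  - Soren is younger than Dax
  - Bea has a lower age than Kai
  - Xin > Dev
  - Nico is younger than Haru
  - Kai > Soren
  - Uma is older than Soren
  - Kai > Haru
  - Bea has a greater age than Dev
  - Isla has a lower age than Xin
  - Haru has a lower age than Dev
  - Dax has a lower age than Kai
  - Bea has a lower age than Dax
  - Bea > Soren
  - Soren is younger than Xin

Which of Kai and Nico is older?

Nico < Soren < Uma < Haru < Dev < Bea < Dax < Kai, by transitivity through Soren, Uma, Haru, Dev, Bea, Dax.
So Nico < Kai; Kai is the older of the two.

Kai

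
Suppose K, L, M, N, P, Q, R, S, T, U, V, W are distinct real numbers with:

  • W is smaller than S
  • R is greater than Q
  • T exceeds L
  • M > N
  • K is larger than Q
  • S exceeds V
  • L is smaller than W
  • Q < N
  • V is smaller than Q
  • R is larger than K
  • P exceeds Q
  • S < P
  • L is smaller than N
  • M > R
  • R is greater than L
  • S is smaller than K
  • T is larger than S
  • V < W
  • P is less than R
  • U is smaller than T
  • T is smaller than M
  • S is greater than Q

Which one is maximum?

M

Chaining downward from M: directly below it, N, R, T; then L, Q, U, S, P, K; then V, W.
That covers every other element, and nothing is given above M, so M is the maximum.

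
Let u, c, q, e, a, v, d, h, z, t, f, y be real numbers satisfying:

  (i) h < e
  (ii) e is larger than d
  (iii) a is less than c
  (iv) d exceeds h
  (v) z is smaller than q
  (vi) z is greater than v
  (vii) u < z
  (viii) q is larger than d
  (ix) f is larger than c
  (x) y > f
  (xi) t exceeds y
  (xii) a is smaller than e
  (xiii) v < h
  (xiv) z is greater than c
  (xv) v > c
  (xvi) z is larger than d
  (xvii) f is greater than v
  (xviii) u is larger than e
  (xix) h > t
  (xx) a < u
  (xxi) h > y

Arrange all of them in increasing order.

a < c < v < f < y < t < h < d < e < u < z < q

Each adjacent pair is fixed by a given relation: a < c; c < v; v < f; f < y; y < t; t < h; h < d; d < e; e < u; u < z; z < q. Chaining them end to end gives the full order.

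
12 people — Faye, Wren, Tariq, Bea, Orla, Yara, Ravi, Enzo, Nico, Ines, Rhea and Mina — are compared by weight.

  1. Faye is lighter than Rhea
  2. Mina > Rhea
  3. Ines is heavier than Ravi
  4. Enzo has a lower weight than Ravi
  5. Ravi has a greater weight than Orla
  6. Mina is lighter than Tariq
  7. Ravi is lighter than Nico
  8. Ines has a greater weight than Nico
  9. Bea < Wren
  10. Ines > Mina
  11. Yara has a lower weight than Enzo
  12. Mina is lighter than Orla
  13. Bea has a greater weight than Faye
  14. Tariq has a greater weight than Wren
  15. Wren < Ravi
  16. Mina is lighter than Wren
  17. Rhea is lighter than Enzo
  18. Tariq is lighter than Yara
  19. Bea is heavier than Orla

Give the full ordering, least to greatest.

The consecutive links are each given: Faye < Rhea; Rhea < Mina; Mina < Orla; Orla < Bea; Bea < Wren; Wren < Tariq; Tariq < Yara; Yara < Enzo; Enzo < Ravi; Ravi < Nico; Nico < Ines.

Faye < Rhea < Mina < Orla < Bea < Wren < Tariq < Yara < Enzo < Ravi < Nico < Ines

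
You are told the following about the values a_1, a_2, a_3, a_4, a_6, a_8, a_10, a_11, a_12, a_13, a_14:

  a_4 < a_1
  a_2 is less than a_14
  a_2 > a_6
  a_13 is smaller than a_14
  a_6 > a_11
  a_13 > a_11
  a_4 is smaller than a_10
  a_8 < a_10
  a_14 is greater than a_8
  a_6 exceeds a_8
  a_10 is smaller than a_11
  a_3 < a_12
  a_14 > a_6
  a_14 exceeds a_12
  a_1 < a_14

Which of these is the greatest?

a_14

Chaining downward from a_14: directly below it, a_8, a_6, a_2, a_1, a_12, a_13; then a_3, a_4, a_11; then a_10.
That covers every other element, and nothing is given above a_14, so a_14 is the greatest.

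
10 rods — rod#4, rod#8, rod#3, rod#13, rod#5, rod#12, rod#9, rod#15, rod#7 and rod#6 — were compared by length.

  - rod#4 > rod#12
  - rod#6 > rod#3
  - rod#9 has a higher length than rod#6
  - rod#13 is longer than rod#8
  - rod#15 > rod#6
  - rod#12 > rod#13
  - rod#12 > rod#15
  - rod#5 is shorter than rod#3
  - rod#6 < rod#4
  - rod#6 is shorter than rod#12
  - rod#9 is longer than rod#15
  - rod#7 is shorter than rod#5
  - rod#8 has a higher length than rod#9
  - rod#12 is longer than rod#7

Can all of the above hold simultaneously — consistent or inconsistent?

consistent

Every relation is compatible with rod#7 < rod#5 < rod#3 < rod#6 < rod#15 < rod#9 < rod#8 < rod#13 < rod#12 < rod#4; the set is consistent.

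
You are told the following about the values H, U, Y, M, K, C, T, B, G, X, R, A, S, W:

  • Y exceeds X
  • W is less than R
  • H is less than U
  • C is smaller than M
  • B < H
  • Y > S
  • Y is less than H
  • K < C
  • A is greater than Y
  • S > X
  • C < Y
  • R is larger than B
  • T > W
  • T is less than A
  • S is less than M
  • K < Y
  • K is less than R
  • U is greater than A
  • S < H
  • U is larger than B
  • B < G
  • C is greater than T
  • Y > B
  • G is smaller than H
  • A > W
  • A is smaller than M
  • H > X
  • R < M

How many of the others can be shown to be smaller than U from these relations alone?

Directly below U: B, H, A.
One step further: X, W, T, S, Y, G (9 so far).
One step further: K, C (11 so far).
Nothing else is reachable below U; 11 in all.

11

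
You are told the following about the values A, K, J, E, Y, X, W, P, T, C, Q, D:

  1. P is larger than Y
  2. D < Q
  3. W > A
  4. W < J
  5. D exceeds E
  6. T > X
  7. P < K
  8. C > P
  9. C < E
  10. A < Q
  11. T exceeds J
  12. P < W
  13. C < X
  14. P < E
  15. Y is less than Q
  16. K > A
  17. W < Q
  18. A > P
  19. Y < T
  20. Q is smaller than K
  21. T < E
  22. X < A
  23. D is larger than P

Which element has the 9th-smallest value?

Chaining the given pairs: Y < P < C < X < A < W < J < T < E < D < Q < K.
The 9th smallest is E.

E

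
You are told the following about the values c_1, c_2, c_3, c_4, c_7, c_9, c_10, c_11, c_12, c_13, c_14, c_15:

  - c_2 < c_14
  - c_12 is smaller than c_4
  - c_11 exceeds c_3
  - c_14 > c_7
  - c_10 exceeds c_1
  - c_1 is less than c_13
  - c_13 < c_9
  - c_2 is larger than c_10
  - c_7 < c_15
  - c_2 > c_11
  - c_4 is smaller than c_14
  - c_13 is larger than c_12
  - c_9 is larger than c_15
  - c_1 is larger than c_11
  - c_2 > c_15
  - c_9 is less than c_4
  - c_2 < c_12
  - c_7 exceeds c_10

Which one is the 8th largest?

c_7

Chaining the given pairs: c_3 < c_11 < c_1 < c_10 < c_7 < c_15 < c_2 < c_12 < c_13 < c_9 < c_4 < c_14.
Counting 8 from the largest end gives c_7.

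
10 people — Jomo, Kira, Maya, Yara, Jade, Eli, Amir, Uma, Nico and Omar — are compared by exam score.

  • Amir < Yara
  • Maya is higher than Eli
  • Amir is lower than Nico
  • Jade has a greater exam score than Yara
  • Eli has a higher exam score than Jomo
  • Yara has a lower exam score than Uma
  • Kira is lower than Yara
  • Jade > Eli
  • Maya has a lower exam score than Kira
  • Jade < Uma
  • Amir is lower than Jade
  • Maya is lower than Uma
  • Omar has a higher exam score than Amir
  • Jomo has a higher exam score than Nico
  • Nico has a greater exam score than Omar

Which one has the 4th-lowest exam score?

Piecing the relations together gives one ordering: Amir < Omar < Nico < Jomo < Eli < Maya < Kira < Yara < Jade < Uma.
The 4th smallest is Jomo.

Jomo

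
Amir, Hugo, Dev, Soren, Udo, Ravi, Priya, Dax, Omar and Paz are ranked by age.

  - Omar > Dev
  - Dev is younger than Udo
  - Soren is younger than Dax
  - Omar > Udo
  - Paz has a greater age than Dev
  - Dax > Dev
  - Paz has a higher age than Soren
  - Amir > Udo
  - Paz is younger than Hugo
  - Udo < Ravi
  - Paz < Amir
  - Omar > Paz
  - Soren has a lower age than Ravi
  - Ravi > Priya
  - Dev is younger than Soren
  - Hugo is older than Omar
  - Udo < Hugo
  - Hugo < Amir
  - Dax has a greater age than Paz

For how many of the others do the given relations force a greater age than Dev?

From Dev the given relations immediately reach Udo, Soren, Paz, Omar, Dax.
From those, Hugo, Amir, Ravi — 8 in total.
Nothing else is reachable above Dev; 8 in all.

8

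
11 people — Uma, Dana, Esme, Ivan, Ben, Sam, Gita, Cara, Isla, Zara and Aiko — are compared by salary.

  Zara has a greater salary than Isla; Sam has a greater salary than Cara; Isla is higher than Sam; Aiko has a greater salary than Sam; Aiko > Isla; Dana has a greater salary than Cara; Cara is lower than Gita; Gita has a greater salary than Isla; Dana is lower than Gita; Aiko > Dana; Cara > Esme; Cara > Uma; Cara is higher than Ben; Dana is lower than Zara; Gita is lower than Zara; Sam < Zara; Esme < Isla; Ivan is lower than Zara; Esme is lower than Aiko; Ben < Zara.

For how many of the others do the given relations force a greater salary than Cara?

6

From Cara the given relations immediately reach Sam, Dana, Gita.
From those, Isla, Aiko, Zara — 6 in total.
No other element is forced above Cara by the given relations, so the count is 6.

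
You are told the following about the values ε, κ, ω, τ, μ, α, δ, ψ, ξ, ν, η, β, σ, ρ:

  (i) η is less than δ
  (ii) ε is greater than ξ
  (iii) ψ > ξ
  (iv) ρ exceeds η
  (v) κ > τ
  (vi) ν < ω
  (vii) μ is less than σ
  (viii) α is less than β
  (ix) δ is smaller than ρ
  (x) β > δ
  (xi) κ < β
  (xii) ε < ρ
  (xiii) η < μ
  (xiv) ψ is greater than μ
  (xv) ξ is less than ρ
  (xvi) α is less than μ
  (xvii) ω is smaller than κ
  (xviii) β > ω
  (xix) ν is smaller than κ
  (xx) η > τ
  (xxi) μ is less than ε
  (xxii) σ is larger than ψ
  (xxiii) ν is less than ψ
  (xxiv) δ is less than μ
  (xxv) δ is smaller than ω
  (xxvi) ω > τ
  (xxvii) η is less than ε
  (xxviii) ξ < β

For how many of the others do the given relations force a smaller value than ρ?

7

The elements the relations force below ρ are ξ, τ, α, η, δ, μ, ε — no chain reaches any other.
That is 7.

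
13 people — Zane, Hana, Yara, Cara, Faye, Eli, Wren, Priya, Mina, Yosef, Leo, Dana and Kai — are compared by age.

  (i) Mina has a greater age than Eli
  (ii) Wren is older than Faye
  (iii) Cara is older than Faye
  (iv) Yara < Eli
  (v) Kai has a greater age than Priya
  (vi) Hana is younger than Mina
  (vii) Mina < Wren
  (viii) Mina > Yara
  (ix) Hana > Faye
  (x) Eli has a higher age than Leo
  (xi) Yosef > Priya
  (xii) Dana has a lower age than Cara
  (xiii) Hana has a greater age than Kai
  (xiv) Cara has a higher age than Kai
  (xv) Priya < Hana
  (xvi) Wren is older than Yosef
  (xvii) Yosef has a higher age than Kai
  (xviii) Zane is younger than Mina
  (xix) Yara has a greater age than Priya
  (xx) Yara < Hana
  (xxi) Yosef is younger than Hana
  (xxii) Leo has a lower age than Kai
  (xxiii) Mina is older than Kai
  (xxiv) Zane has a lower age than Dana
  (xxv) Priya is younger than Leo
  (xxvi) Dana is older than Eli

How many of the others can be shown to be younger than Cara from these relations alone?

8

From Cara the given relations immediately reach Kai, Faye, Dana.
From those, Priya, Leo, Eli, Zane — 7 in total.
From those, Yara — 8 in total.
Nothing else is reachable below Cara; 8 in all.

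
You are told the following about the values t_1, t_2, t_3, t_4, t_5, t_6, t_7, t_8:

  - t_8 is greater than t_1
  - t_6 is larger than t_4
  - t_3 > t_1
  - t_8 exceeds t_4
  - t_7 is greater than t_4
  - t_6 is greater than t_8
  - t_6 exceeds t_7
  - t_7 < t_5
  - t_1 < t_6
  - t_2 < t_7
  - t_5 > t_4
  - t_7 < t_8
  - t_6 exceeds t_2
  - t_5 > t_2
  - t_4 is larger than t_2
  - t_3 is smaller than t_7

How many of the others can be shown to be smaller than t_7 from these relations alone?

4

Directly below t_7: t_2, t_4, t_3.
One step further: t_1 (4 so far).
Nothing else is reachable below t_7; 4 in all.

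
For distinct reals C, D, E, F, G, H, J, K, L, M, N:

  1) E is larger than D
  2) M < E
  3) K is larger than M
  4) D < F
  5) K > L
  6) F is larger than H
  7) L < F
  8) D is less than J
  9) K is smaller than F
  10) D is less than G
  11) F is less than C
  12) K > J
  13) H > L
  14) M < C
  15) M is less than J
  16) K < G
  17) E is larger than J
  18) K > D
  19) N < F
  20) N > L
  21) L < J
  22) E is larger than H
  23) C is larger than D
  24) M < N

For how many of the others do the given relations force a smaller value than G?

Directly below G: D, K.
One step further: L, M, J (5 so far).
No other element is forced below G by the given relations, so the count is 5.

5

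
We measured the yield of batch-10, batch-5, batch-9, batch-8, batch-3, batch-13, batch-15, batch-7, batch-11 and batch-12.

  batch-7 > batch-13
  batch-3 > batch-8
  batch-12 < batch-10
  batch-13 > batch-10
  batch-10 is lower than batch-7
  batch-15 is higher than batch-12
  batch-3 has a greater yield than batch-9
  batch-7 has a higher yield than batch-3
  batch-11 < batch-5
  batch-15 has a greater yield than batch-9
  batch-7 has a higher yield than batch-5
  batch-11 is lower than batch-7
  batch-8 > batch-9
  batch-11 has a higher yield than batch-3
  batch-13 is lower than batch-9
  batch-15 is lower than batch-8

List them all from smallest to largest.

batch-12 < batch-10 < batch-13 < batch-9 < batch-15 < batch-8 < batch-3 < batch-11 < batch-5 < batch-7

Nothing is placed below batch-12, so it is least; from there batch-12 < batch-10; batch-10 < batch-13; batch-13 < batch-9; batch-9 < batch-15; batch-15 < batch-8; batch-8 < batch-3; batch-3 < batch-11; batch-11 < batch-5; batch-5 < batch-7, each given directly.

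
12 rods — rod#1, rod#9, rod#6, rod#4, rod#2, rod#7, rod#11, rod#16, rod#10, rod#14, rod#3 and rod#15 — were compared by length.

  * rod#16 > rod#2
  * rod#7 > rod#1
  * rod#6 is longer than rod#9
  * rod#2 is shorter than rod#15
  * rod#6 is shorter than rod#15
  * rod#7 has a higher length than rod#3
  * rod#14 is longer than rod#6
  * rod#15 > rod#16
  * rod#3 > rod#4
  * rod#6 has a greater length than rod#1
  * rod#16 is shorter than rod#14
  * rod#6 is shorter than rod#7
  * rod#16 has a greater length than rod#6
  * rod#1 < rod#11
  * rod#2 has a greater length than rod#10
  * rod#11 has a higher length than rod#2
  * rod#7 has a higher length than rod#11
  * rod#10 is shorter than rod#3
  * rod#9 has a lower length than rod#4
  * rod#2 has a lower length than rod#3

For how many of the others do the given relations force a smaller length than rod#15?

6

The elements the relations force below rod#15 are rod#9, rod#10, rod#1, rod#2, rod#6, rod#16 — no chain reaches any other.
That is 6.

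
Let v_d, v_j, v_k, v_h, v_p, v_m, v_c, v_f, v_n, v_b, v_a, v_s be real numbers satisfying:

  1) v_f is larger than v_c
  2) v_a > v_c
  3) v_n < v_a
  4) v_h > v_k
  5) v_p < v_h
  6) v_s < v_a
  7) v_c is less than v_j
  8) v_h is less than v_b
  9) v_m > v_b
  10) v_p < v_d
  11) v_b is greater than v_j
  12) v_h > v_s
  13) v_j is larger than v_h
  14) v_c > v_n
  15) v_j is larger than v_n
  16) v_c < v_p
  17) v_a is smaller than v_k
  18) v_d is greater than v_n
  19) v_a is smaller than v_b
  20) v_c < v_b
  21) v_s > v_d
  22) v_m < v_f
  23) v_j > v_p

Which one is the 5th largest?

v_h

Chaining the given pairs: v_n < v_c < v_p < v_d < v_s < v_a < v_k < v_h < v_j < v_b < v_m < v_f.
Counting 5 from the largest end gives v_h.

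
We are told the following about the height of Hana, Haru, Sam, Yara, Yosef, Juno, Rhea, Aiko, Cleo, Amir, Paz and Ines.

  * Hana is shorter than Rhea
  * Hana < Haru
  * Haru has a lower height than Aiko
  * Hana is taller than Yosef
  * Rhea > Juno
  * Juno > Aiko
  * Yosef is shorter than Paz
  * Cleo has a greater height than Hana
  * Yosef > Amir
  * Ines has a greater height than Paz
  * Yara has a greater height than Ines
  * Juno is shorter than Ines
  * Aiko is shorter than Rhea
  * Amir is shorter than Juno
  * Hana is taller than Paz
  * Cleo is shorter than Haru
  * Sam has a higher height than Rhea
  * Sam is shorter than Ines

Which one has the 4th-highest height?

Rhea

Piecing the relations together gives one ordering: Amir < Yosef < Paz < Hana < Cleo < Haru < Aiko < Juno < Rhea < Sam < Ines < Yara.
Counting 4 from the largest end gives Rhea.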